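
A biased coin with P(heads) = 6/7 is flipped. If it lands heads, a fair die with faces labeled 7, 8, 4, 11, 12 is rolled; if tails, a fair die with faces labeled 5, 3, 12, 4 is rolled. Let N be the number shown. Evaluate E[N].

E[N | heads] = (7+8+4+11+12)/5 = 42/5.
E[N | tails] = (5+3+12+4)/4 = 6.
By the law of total expectation,
E[N] = (6/7)·(42/5) + (1/7)·(6) = 282/35.

282/35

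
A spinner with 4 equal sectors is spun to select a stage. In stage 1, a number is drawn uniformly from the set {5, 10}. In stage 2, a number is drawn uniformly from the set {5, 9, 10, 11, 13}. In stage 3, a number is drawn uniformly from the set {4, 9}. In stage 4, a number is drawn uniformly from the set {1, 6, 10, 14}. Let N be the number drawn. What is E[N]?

627/80

E[N | stage 1] = (5+10)/2 = 15/2.
E[N | stage 2] = (5+9+10+11+13)/5 = 48/5.
E[N | stage 3] = (4+9)/2 = 13/2.
E[N | stage 4] = (1+6+10+14)/4 = 31/4.
By the law of total expectation,
E[N] = (1/4)·(15/2) + (1/4)·(48/5) + (1/4)·(13/2) + (1/4)·(31/4) = 627/80.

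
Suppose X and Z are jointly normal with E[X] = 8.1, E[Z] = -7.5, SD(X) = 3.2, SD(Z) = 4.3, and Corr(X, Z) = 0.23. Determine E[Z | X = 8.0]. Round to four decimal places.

E[Z | X=x] = μ_Z + ρ(σ_Z/σ_X)(x − μ_X) for jointly normal variables.
E[Z | X=8.0] = -7.5 + (0.23)·(4.3/3.2)·(8.0 − (8.1)) = -7.5 + (0.30906)·(-0.1) = -7.5309.

-7.5309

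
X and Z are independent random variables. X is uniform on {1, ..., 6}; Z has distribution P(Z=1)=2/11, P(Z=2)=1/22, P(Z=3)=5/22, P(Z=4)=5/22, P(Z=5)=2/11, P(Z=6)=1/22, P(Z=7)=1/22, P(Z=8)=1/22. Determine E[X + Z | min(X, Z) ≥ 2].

P(min(X, Z) ≥ 2) = 15/22.
Summing (X+Z)·P(x,y) over outcomes with min(X, Z) ≥ 2 gives 125/22.
E[X + Z | min(X, Z) ≥ 2] = (125/22) / (15/22) = 25/3.

25/3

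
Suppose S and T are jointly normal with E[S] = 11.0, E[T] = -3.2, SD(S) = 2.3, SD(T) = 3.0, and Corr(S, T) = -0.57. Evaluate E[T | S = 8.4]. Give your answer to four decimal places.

For a bivariate normal, E[T | S=x] = μ_T + ρ·(σ_T/σ_S)·(x − μ_S).
E[T | S=8.4] = -3.2 + (-0.57)·(3.0/2.3)·(8.4 − (11.0)) = -3.2 + (-0.74348)·(-2.6) = -1.2670.

-1.2670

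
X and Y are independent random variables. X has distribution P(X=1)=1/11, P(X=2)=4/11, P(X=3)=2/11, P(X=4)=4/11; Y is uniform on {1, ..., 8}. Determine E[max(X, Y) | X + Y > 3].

P(X + Y > 3) = 41/44.
Summing max(X,Y)·P(x,y) over outcomes with X + Y > 3 gives 419/88.
E[max(X, Y) | X + Y > 3] = (419/88) / (41/44) = 419/82.

419/82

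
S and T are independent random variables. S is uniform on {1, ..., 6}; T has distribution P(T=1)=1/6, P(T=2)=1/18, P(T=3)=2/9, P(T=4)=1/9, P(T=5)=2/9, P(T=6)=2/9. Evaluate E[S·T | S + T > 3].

P(S + T > 3) = 101/108.
Summing ST·P(x,y) over outcomes with S + T > 3 gives 719/54.
E[S·T | S + T > 3] = (719/54) / (101/108) = 1438/101.

1438/101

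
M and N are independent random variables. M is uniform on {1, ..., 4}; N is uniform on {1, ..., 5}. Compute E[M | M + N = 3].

3/2

P(M + N = 3) = 1/10.
Summing M·P(x,y) over outcomes with M + N = 3 gives 3/20.
E[M | M + N = 3] = (3/20) / (1/10) = 3/2.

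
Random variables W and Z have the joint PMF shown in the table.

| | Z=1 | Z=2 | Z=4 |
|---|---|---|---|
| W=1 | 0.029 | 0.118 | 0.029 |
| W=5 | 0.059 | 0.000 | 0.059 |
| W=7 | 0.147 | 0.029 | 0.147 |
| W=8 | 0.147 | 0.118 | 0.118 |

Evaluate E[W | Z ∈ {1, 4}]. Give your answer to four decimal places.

6.5660

P(Z ∈ {1, 4}) = 0.735.
Σ W·P over the event = 1·(0.029) + 1·(0.029) + 5·(0.059) + 5·(0.059) + 7·(0.147) + 7·(0.147) + 8·(0.147) + 8·(0.118) = 4.826.
E[W | Z ∈ {1, 4}] = (4.826) / (0.735) = 6.5660.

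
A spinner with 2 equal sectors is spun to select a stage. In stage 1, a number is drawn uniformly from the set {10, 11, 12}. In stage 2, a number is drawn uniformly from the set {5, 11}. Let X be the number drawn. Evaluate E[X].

E[X | stage 1] = (10+11+12)/3 = 11.
E[X | stage 2] = (5+11)/2 = 8.
By the law of total expectation,
E[X] = (1/2)·(11) + (1/2)·(8) = 19/2.

19/2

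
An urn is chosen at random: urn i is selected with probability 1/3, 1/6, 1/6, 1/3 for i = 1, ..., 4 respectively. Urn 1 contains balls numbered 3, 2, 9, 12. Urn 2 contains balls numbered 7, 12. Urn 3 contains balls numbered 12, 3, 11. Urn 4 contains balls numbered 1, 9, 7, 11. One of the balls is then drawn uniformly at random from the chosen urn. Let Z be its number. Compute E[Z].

E[Z | urn 1] = (3+2+9+12)/4 = 13/2.
E[Z | urn 2] = (7+12)/2 = 19/2.
E[Z | urn 3] = (12+3+11)/3 = 26/3.
E[Z | urn 4] = (1+9+7+11)/4 = 7.
By the law of total expectation,
E[Z] = (1/3)·(13/2) + (1/6)·(19/2) + (1/6)·(26/3) + (1/3)·(7) = 271/36.

271/36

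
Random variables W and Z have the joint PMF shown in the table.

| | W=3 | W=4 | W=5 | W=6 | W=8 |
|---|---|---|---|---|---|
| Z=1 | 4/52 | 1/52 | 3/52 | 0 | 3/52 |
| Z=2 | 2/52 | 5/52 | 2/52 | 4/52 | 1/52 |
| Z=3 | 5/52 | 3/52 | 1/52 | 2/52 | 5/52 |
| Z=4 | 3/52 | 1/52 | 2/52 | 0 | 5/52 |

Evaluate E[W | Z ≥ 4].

P(Z ≥ 4) = 11/52.
Summing W·P(W=x,Z=y) over the conditioning event gives 63/52.
E[W | Z ≥ 4] = (63/52) / (11/52) = 63/11.

63/11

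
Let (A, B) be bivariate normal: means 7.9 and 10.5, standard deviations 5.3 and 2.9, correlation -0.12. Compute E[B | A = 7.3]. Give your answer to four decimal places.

For a bivariate normal, E[B | A=x] = μ_B + ρ·(σ_B/σ_A)·(x − μ_A).
E[B | A=7.3] = 10.5 + (-0.12)·(2.9/5.3)·(7.3 − (7.9)) = 10.5 + (-0.06566)·(-0.6) = 10.5394.

10.5394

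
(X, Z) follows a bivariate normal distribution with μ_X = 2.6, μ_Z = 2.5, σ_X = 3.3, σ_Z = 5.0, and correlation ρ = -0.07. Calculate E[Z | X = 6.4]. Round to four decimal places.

2.0970

E[Z | X=x] = μ_Z + ρ(σ_Z/σ_X)(x − μ_X) for jointly normal variables.
E[Z | X=6.4] = 2.5 + (-0.07)·(5.0/3.3)·(6.4 − (2.6)) = 2.5 + (-0.10606)·(3.8) = 2.0970.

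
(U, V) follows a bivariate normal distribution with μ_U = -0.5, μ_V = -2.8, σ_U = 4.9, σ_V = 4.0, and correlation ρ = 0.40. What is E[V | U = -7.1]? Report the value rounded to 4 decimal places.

-4.9551

E[V | U=x] = μ_V + ρ(σ_V/σ_U)(x − μ_U) for jointly normal variables.
E[V | U=-7.1] = -2.8 + (0.40)·(4.0/4.9)·(-7.1 − (-0.5)) = -2.8 + (0.32653)·(-6.6) = -4.9551.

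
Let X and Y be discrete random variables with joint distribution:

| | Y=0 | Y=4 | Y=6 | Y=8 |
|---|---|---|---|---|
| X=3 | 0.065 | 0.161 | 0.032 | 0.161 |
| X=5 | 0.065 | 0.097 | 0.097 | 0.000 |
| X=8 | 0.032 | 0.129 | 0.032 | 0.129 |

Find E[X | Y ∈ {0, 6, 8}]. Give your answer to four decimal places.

5.1028

P(Y ∈ {0, 6, 8}) = 0.613.
Σ X·P over the event = 3·(0.065) + 3·(0.032) + 3·(0.161) + 5·(0.065) + 5·(0.097) + 8·(0.032) + 8·(0.032) + 8·(0.129) = 3.128.
E[X | Y ∈ {0, 6, 8}] = (3.128) / (0.613) = 5.1028.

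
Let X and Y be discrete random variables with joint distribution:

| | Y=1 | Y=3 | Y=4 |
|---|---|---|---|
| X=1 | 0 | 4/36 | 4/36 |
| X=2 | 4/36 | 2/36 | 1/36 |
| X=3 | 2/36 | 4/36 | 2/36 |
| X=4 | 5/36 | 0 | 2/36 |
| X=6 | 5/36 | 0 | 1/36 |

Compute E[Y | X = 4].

P(X = 4) = 7/36.
Summing Y·P(X=x,Y=y) over the conditioning event gives 13/36.
E[Y | X = 4] = (13/36) / (7/36) = 13/7.

13/7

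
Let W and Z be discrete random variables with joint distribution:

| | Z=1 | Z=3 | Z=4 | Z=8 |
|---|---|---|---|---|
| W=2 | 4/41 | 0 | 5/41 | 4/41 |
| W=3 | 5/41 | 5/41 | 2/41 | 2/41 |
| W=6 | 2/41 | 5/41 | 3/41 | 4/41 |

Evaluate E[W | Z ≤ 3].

80/21

P(Z ≤ 3) = 21/41.
Summing W·P(W=x,Z=y) over the conditioning event gives 80/41.
E[W | Z ≤ 3] = (80/41) / (21/41) = 80/21.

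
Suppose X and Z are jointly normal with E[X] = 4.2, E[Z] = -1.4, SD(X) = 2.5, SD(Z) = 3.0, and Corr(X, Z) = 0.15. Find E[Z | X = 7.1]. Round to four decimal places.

E[Z | X=x] = μ_Z + ρ(σ_Z/σ_X)(x − μ_X) for jointly normal variables.
E[Z | X=7.1] = -1.4 + (0.15)·(3.0/2.5)·(7.1 − (4.2)) = -1.4 + (0.18)·(2.9) = -0.8780.

-0.8780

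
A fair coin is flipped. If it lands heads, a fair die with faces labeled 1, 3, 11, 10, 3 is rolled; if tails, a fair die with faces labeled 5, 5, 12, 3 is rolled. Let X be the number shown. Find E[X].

E[X | heads] = (1+3+11+10+3)/5 = 28/5.
E[X | tails] = (5+5+12+3)/4 = 25/4.
By the law of total expectation,
E[X] = (1/2)·(28/5) + (1/2)·(25/4) = 237/40.

237/40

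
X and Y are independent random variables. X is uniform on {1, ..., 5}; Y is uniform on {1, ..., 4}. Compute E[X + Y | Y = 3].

6

P(Y = 3) = 1/4.
Summing (X+Y)·P(x,y) over outcomes with Y = 3 gives 3/2.
E[X + Y | Y = 3] = (3/2) / (1/4) = 6.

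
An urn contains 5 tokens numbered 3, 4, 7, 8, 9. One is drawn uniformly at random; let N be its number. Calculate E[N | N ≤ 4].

7/2

P(N ≤ 4) = 2/5.
Σ over the event: 3·1/5 + 4·1/5 = 7/5.
E[N | N ≤ 4] = (7/5) / (2/5) = 7/2.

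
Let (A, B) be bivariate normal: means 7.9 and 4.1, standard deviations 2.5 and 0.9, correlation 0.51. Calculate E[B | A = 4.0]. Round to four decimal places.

3.3840

The regression of B on A has slope ρ·σ_B/σ_A and passes through (μ_A, μ_B).
E[B | A=4.0] = 4.1 + (0.51)·(0.9/2.5)·(4.0 − (7.9)) = 4.1 + (0.1836)·(-3.9) = 3.3840.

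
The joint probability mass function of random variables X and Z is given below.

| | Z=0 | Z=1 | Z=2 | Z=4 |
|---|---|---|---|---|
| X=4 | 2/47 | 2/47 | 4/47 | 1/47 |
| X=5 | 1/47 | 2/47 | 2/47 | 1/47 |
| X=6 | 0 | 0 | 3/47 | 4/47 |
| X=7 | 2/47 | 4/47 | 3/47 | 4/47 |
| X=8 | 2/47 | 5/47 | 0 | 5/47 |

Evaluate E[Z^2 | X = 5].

P(X = 5) = 6/47.
Summing Z^2·P(X=x,Z=y) over the conditioning event gives 26/47.
E[Z^2 | X = 5] = (26/47) / (6/47) = 13/3.

13/3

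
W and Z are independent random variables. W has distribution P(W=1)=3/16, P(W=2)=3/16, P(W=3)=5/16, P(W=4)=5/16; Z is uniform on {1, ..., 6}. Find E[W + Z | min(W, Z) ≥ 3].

P(min(W, Z) ≥ 3) = 5/12.
Summing (W+Z)·P(x,y) over outcomes with min(W, Z) ≥ 3 gives 10/3.
E[W + Z | min(W, Z) ≥ 3] = (10/3) / (5/12) = 8.

8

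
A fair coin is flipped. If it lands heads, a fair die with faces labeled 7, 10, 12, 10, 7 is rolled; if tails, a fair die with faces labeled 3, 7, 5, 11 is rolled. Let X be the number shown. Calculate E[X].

E[X | heads] = (7+10+12+10+7)/5 = 46/5.
E[X | tails] = (3+7+5+11)/4 = 13/2.
By the law of total expectation,
E[X] = (1/2)·(46/5) + (1/2)·(13/2) = 157/20.

157/20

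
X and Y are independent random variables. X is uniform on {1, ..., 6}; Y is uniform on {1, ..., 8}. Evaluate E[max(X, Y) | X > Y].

14/3

P(X > Y) = 5/16.
Summing max(X,Y)·P(x,y) over outcomes with X > Y gives 35/24.
E[max(X, Y) | X > Y] = (35/24) / (5/16) = 14/3.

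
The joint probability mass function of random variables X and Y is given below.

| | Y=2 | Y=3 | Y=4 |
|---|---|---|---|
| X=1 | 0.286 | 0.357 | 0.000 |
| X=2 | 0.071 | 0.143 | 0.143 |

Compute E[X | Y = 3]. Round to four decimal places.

1.2860

P(Y = 3) = 0.500.
Σ X·P over the event = 1·(0.357) + 2·(0.143) = 0.643.
E[X | Y = 3] = (0.643) / (0.500) = 1.2860.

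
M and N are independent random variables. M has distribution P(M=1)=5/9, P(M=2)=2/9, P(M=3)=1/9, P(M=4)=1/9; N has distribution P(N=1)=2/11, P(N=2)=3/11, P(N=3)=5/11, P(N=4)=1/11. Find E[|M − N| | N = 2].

8/9

P(N = 2) = 3/11.
Summing |M−N|·P(x,y) over outcomes with N = 2 gives 8/33.
E[|M − N| | N = 2] = (8/33) / (3/11) = 8/9.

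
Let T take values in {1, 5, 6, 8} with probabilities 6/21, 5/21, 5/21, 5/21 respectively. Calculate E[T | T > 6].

8

P(T > 6) = 5/21.
Σ over the event: 8·5/21 = 40/21.
E[T | T > 6] = (40/21) / (5/21) = 8.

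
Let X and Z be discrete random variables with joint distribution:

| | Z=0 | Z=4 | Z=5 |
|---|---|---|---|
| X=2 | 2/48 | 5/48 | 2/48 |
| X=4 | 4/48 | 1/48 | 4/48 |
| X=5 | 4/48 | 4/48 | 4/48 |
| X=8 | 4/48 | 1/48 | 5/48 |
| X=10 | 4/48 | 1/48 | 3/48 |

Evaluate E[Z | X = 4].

P(X = 4) = 3/16.
Σ Z·P over the event = 0·(4/48) + 4·(1/48) + 5·(4/48) = 1/2.
E[Z | X = 4] = (1/2) / (3/16) = 8/3.

8/3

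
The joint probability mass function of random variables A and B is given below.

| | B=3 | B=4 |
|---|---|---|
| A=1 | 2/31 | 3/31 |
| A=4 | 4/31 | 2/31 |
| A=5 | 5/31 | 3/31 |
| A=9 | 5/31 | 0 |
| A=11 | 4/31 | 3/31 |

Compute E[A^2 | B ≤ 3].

54

P(B ≤ 3) = 20/31.
Σ A^2·P over the event = 1·(2/31) + 16·(4/31) + 25·(5/31) + 81·(5/31) + 121·(4/31) = 1080/31.
E[A^2 | B ≤ 3] = (1080/31) / (20/31) = 54.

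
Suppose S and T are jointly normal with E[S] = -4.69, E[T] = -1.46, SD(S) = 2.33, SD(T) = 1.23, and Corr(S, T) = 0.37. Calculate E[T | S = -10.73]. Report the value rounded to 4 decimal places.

-2.6397

The regression of T on S has slope ρ·σ_T/σ_S and passes through (μ_S, μ_T).
E[T | S=-10.73] = -1.46 + (0.37)·(1.23/2.33)·(-10.73 − (-4.69)) = -1.46 + (0.19532)·(-6.04) = -2.6397.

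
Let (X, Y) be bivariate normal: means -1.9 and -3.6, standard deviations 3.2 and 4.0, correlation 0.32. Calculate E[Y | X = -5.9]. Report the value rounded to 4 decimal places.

-5.2000

E[Y | X=x] = μ_Y + ρ(σ_Y/σ_X)(x − μ_X) for jointly normal variables.
E[Y | X=-5.9] = -3.6 + (0.32)·(4.0/3.2)·(-5.9 − (-1.9)) = -3.6 + (0.4)·(-4) = -5.2000.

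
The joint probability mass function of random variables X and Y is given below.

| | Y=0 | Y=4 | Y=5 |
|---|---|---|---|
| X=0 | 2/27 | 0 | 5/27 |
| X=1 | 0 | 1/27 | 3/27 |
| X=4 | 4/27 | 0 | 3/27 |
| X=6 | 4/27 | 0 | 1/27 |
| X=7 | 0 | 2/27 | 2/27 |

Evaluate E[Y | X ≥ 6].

23/9

P(X ≥ 6) = 1/3.
Σ Y·P over the event = 0·(4/27) + 5·(1/27) + 4·(2/27) + 5·(2/27) = 23/27.
E[Y | X ≥ 6] = (23/27) / (1/3) = 23/9.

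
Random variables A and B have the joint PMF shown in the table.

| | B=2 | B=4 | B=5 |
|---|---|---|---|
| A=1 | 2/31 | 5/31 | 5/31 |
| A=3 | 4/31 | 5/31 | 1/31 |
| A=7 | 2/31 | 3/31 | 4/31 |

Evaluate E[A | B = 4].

41/13

P(B = 4) = 13/31.
Summing A·P(A=x,B=y) over the conditioning event gives 41/31.
E[A | B = 4] = (41/31) / (13/31) = 41/13.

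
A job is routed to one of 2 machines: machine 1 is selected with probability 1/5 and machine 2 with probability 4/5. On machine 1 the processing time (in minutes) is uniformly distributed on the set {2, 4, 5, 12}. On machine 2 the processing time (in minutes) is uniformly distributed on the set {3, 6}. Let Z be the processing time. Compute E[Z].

E[Z | machine 1] = (2+4+5+12)/4 = 23/4.
E[Z | machine 2] = (3+6)/2 = 9/2.
By the law of total expectation,
E[Z] = (1/5)·(23/4) + (4/5)·(9/2) = 19/4.

19/4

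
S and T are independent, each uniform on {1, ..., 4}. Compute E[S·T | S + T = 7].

12

Outcomes with S + T = 7: (3,4), (4,3), each with probability 1/16.
E[S·T | S + T = 7] = (12 + 12) / 2 = 12.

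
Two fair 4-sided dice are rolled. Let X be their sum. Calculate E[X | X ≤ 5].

P(X ≤ 5) = 5/8.
Σ over the event: 2·1/16 + 3·1/8 + 4·3/16 + 5·1/4 = 5/2.
E[X | X ≤ 5] = (5/2) / (5/8) = 4.

4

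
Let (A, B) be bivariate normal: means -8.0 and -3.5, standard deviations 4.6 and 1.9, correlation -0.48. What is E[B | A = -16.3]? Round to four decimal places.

For a bivariate normal, E[B | A=x] = μ_B + ρ·(σ_B/σ_A)·(x − μ_A).
E[B | A=-16.3] = -3.5 + (-0.48)·(1.9/4.6)·(-16.3 − (-8.0)) = -3.5 + (-0.19826)·(-8.3) = -1.8544.

-1.8544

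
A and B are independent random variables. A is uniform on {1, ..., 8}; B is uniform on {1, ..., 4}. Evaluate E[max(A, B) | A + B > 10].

Outcomes with A + B > 10: (7,4), (8,3), (8,4), each with probability 1/32.
E[max(A, B) | A + B > 10] = (7 + 8 + 8) / 3 = 23/3.

23/3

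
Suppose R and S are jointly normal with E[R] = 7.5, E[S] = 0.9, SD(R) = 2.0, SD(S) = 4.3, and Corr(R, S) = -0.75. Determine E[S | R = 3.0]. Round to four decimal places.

8.1563

For a bivariate normal, E[S | R=x] = μ_S + ρ·(σ_S/σ_R)·(x − μ_R).
E[S | R=3.0] = 0.9 + (-0.75)·(4.3/2.0)·(3.0 − (7.5)) = 0.9 + (-1.6125)·(-4.5) = 8.1563.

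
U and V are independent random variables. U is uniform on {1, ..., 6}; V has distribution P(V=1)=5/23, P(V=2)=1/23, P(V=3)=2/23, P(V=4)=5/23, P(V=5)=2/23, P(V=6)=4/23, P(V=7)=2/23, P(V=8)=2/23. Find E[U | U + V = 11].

23/5

P(U + V = 11) = 5/69.
Summing U·P(x,y) over outcomes with U + V = 11 gives 1/3.
E[U | U + V = 11] = (1/3) / (5/69) = 23/5.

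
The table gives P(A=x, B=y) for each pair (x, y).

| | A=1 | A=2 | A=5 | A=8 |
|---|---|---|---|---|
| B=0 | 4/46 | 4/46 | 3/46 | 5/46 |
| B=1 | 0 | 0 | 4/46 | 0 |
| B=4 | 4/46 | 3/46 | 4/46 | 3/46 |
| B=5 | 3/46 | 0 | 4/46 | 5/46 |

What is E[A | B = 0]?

P(B = 0) = 8/23.
Σ A·P over the event = 1·(4/46) + 2·(4/46) + 5·(3/46) + 8·(5/46) = 67/46.
E[A | B = 0] = (67/46) / (8/23) = 67/16.

67/16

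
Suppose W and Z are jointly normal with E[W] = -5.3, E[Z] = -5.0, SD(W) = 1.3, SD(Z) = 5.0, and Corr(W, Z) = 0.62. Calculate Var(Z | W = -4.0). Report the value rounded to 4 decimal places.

Var(Z | W=x) = (1 − ρ²)·σ_Z².
Var(Z | W=-4.0) = (5.0)²·(1 − (0.62)²) = 25·0.6156 = 15.3900.

15.3900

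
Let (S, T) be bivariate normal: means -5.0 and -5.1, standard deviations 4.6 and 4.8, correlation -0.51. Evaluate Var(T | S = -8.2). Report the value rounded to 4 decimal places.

17.0473

The conditional variance in a bivariate normal is σ_T²(1 − ρ²), independent of x.
Var(T | S=-8.2) = (4.8)²·(1 − (-0.51)²) = 23.04·0.7399 = 17.0473.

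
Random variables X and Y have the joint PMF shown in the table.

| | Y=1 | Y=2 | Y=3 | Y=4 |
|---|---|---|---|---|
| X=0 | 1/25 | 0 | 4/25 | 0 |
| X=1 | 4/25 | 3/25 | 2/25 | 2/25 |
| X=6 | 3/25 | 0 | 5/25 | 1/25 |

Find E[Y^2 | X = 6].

64/9

P(X = 6) = 9/25.
Σ Y^2·P over the event = 1·(3/25) + 9·(5/25) + 16·(1/25) = 64/25.
E[Y^2 | X = 6] = (64/25) / (9/25) = 64/9.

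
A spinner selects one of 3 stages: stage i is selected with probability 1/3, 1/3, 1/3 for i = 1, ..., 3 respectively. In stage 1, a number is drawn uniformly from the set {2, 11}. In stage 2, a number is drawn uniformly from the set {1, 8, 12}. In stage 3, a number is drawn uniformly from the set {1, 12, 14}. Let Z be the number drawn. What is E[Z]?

15/2

E[Z | stage 1] = (2+11)/2 = 13/2.
E[Z | stage 2] = (1+8+12)/3 = 7.
E[Z | stage 3] = (1+12+14)/3 = 9.
By the law of total expectation,
E[Z] = (1/3)·(13/2) + (1/3)·(7) + (1/3)·(9) = 15/2.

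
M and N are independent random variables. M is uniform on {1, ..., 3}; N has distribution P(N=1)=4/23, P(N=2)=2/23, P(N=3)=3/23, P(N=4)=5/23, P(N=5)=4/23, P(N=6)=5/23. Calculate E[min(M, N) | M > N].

P(M > N) = 10/69.
Summing min(M,N)·P(x,y) over outcomes with M > N gives 4/23.
E[min(M, N) | M > N] = (4/23) / (10/69) = 6/5.

6/5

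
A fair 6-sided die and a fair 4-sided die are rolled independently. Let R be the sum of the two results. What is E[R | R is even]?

6

P(R is even) = 1/2.
Σ over the event: 2·1/24 + 4·1/8 + 6·1/6 + 8·1/8 + 10·1/24 = 3.
E[R | R is even] = (3) / (1/2) = 6.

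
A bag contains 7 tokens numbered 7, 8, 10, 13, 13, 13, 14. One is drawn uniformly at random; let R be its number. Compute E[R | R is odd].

23/2

P(R is odd) = 4/7.
Σ over the event: 7·1/7 + 13·3/7 = 46/7.
E[R | R is odd] = (46/7) / (4/7) = 23/2.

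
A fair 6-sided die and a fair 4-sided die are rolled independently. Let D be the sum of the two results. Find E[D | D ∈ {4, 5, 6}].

P(D ∈ {4, 5, 6}) = 11/24.
Σ over the event: 4·1/8 + 5·1/6 + 6·1/6 = 7/3.
E[D | D ∈ {4, 5, 6}] = (7/3) / (11/24) = 56/11.

56/11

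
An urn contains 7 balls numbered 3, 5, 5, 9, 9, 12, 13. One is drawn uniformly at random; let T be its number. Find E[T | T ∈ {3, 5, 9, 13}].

22/3

P(T ∈ {3, 5, 9, 13}) = 6/7.
Σ over the event: 3·1/7 + 5·2/7 + 9·2/7 + 13·1/7 = 44/7.
E[T | T ∈ {3, 5, 9, 13}] = (44/7) / (6/7) = 22/3.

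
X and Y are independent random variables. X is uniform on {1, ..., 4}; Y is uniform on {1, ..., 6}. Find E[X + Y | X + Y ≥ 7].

Outcomes with X + Y ≥ 7: (1,6), (2,5), (2,6), (3,4), (3,5), (3,6), (4,3), (4,4), (4,5), (4,6), each with probability 1/24.
E[X + Y | X + Y ≥ 7] = (7 + 7 + 8 + 7 + 8 + 9 + 7 + 8 + 9 + 10) / 10 = 8.

8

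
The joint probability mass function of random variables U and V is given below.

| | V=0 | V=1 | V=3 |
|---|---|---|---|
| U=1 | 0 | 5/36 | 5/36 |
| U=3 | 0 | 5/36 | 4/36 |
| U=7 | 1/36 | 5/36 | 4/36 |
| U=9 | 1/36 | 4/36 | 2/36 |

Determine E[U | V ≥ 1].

77/17

P(V ≥ 1) = 17/18.
Σ U·P over the event = 1·(5/36) + 1·(5/36) + 3·(5/36) + 3·(4/36) + 7·(5/36) + 7·(4/36) + 9·(4/36) + 9·(2/36) = 77/18.
E[U | V ≥ 1] = (77/18) / (17/18) = 77/17.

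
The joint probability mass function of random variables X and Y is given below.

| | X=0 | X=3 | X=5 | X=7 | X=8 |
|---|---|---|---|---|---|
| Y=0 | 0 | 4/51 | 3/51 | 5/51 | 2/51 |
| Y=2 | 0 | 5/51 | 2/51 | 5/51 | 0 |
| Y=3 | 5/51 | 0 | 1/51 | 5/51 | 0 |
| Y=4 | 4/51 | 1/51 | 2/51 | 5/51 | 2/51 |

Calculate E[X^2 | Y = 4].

P(Y = 4) = 14/51.
Σ X^2·P over the event = 0·(4/51) + 9·(1/51) + 25·(2/51) + 49·(5/51) + 64·(2/51) = 144/17.
E[X^2 | Y = 4] = (144/17) / (14/51) = 216/7.

216/7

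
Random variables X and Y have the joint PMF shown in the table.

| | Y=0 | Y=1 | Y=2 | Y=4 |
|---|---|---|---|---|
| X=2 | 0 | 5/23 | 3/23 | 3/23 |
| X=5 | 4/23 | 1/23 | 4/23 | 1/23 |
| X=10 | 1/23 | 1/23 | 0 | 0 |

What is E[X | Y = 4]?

P(Y = 4) = 4/23.
Σ X·P over the event = 2·(3/23) + 5·(1/23) = 11/23.
E[X | Y = 4] = (11/23) / (4/23) = 11/4.

11/4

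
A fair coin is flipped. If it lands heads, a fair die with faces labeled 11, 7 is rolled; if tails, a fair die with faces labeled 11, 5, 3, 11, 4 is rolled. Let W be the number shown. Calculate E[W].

79/10

E[W | heads] = (11+7)/2 = 9.
E[W | tails] = (11+5+3+11+4)/5 = 34/5.
E[W] = (1/2)·(9) + (1/2)·(34/5) = 79/10.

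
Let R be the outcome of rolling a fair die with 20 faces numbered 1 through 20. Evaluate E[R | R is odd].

10

Given R is odd, R is equally likely to be any of {1, 3, 5, 7, 9, 11, 13, 15, 17, 19}.
E[R | R is odd] = (1 + 3 + 5 + 7 + 9 + 11 + 13 + 15 + 17 + 19) / 10 = 10.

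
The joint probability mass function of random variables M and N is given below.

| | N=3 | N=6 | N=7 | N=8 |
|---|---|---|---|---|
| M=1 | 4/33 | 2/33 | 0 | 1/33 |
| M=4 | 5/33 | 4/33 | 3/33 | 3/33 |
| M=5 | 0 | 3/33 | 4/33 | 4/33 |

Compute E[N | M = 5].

78/11

P(M = 5) = 1/3.
Summing N·P(M=x,N=y) over the conditioning event gives 26/11.
E[N | M = 5] = (26/11) / (1/3) = 78/11.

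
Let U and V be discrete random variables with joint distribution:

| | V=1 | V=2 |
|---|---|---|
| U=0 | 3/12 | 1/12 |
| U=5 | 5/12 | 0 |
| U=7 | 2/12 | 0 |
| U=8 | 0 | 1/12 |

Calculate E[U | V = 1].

39/10

P(V = 1) = 5/6.
Σ U·P over the event = 0·(3/12) + 5·(5/12) + 7·(2/12) = 13/4.
E[U | V = 1] = (13/4) / (5/6) = 39/10.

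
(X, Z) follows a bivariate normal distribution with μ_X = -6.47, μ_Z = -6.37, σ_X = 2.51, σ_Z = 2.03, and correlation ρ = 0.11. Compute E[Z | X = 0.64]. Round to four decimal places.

The regression of Z on X has slope ρ·σ_Z/σ_X and passes through (μ_X, μ_Z).
E[Z | X=0.64] = -6.37 + (0.11)·(2.03/2.51)·(0.64 − (-6.47)) = -6.37 + (0.088964)·(7.11) = -5.7375.

-5.7375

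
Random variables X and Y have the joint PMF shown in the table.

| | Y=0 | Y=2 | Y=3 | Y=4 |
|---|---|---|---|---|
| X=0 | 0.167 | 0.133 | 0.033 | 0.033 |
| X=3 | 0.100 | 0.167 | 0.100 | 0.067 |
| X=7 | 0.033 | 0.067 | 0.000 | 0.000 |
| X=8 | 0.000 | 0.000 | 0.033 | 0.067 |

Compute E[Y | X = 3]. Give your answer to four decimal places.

P(X = 3) = 0.434.
Σ Y·P over the event = 0·(0.100) + 2·(0.167) + 3·(0.100) + 4·(0.067) = 0.902.
E[Y | X = 3] = (0.902) / (0.434) = 2.0783.

2.0783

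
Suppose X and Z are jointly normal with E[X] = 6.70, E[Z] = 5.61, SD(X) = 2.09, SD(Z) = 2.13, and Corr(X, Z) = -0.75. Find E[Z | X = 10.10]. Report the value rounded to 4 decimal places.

E[Z | X=x] = μ_Z + ρ(σ_Z/σ_X)(x − μ_X) for jointly normal variables.
E[Z | X=10.10] = 5.61 + (-0.75)·(2.13/2.09)·(10.10 − (6.70)) = 5.61 + (-0.76435)·(3.4) = 3.0112.

3.0112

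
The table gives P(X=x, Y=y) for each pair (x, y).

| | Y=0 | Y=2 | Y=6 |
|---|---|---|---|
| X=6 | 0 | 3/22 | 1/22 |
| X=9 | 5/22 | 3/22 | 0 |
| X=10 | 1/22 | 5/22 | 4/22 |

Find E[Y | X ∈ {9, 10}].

20/9

P(X ∈ {9, 10}) = 9/11.
Summing Y·P(X=x,Y=y) over the conditioning event gives 20/11.
E[Y | X ∈ {9, 10}] = (20/11) / (9/11) = 20/9.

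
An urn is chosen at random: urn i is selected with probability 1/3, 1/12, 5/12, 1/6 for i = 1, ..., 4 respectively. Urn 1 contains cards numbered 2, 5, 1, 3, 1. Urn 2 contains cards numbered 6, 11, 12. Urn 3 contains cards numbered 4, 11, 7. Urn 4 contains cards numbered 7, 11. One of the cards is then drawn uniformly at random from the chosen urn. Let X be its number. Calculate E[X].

1109/180

E[X | urn 1] = (2+5+1+3+1)/5 = 12/5.
E[X | urn 2] = (6+11+12)/3 = 29/3.
E[X | urn 3] = (4+11+7)/3 = 22/3.
E[X | urn 4] = (7+11)/2 = 9.
By the law of total expectation,
E[X] = (1/3)·(12/5) + (1/12)·(29/3) + (5/12)·(22/3) + (1/6)·(9) = 1109/180.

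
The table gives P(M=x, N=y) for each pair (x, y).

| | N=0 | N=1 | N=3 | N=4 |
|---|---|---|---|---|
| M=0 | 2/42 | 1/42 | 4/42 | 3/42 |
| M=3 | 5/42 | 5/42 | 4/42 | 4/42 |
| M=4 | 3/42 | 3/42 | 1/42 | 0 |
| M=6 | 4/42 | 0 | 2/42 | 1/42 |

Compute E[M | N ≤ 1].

P(N ≤ 1) = 23/42.
Summing M·P(M=x,N=y) over the conditioning event gives 13/7.
E[M | N ≤ 1] = (13/7) / (23/42) = 78/23.

78/23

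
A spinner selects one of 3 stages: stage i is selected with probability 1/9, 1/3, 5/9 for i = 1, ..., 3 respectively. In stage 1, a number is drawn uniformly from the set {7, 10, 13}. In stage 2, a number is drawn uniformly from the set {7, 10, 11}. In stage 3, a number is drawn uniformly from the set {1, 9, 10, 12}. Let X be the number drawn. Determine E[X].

E[X | stage 1] = (7+10+13)/3 = 10.
E[X | stage 2] = (7+10+11)/3 = 28/3.
E[X | stage 3] = (1+9+10+12)/4 = 8.
By the law of total expectation,
E[X] = (1/9)·(10) + (1/3)·(28/3) + (5/9)·(8) = 26/3.

26/3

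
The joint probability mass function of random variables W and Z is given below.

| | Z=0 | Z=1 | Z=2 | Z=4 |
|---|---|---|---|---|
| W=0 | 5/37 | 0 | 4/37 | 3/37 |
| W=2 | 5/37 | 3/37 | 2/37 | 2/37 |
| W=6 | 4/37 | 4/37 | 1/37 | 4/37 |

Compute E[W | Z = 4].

28/9

P(Z = 4) = 9/37.
Σ W·P over the event = 0·(3/37) + 2·(2/37) + 6·(4/37) = 28/37.
E[W | Z = 4] = (28/37) / (9/37) = 28/9.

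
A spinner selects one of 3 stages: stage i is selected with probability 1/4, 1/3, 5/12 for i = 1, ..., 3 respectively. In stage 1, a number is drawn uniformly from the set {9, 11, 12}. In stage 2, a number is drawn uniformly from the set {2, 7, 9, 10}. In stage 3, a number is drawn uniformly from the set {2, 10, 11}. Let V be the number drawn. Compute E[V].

295/36

E[V | stage 1] = (9+11+12)/3 = 32/3.
E[V | stage 2] = (2+7+9+10)/4 = 7.
E[V | stage 3] = (2+10+11)/3 = 23/3.
By the law of total expectation,
E[V] = (1/4)·(32/3) + (1/3)·(7) + (5/12)·(23/3) = 295/36.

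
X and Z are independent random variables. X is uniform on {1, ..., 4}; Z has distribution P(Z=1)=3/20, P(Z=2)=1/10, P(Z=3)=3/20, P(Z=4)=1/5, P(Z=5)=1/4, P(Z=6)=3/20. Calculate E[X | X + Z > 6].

P(X + Z > 6) = 19/40.
Summing X·P(x,y) over outcomes with X + Z > 6 gives 23/16.
E[X | X + Z > 6] = (23/16) / (19/40) = 115/38.

115/38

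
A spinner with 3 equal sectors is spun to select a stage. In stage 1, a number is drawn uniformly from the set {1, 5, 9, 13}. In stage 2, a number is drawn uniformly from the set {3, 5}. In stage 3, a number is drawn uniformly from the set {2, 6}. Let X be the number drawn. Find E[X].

5

E[X | stage 1] = (1+5+9+13)/4 = 7.
E[X | stage 2] = (3+5)/2 = 4.
E[X | stage 3] = (2+6)/2 = 4.
By the law of total expectation,
E[X] = (1/3)·(7) + (1/3)·(4) + (1/3)·(4) = 5.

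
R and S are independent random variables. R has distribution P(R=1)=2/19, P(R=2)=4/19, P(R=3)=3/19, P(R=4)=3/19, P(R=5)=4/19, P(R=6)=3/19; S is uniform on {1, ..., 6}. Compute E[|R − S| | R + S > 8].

4/3

P(R + S > 8) = 11/38.
Summing |R−S|·P(x,y) over outcomes with R + S > 8 gives 22/57.
E[|R − S| | R + S > 8] = (22/57) / (11/38) = 4/3.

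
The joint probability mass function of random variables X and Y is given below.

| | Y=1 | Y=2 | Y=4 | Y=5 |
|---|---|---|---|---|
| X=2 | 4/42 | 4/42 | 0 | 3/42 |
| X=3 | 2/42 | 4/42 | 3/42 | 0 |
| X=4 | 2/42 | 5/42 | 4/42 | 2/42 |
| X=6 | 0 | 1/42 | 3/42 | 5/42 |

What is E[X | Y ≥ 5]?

22/5

P(Y ≥ 5) = 5/21.
Σ X·P over the event = 2·(3/42) + 4·(2/42) + 6·(5/42) = 22/21.
E[X | Y ≥ 5] = (22/21) / (5/21) = 22/5.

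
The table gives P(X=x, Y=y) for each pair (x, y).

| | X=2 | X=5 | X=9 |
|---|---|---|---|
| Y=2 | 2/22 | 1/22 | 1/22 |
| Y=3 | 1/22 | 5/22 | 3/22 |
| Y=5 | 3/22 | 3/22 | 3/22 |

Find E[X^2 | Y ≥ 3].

P(Y ≥ 3) = 9/11.
Σ X^2·P over the event = 4·(1/22) + 4·(3/22) + 25·(5/22) + 25·(3/22) + 81·(3/22) + 81·(3/22) = 351/11.
E[X^2 | Y ≥ 3] = (351/11) / (9/11) = 39.

39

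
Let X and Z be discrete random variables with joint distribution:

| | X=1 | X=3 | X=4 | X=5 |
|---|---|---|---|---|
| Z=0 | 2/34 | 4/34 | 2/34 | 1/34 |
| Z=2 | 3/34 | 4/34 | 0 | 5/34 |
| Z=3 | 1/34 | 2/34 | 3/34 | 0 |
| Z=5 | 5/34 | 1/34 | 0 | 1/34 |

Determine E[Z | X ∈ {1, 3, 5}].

68/29

P(X ∈ {1, 3, 5}) = 29/34.
Summing Z·P(X=x,Z=y) over the conditioning event gives 2.
E[Z | X ∈ {1, 3, 5}] = (2) / (29/34) = 68/29.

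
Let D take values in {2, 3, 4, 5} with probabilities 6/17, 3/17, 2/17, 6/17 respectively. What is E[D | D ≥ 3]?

47/11

P(D ≥ 3) = 11/17.
Σ over the event: 3·3/17 + 4·2/17 + 5·6/17 = 47/17.
E[D | D ≥ 3] = (47/17) / (11/17) = 47/11.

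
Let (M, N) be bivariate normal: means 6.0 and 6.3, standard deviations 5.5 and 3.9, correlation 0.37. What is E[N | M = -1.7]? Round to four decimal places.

4.2798

The regression of N on M has slope ρ·σ_N/σ_M and passes through (μ_M, μ_N).
E[N | M=-1.7] = 6.3 + (0.37)·(3.9/5.5)·(-1.7 − (6.0)) = 6.3 + (0.26236)·(-7.7) = 4.2798.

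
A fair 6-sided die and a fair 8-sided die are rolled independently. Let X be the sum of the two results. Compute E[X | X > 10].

12

P(X > 10) = 5/24.
Σ over the event: 11·1/12 + 12·1/16 + 13·1/24 + 14·1/48 = 5/2.
E[X | X > 10] = (5/2) / (5/24) = 12.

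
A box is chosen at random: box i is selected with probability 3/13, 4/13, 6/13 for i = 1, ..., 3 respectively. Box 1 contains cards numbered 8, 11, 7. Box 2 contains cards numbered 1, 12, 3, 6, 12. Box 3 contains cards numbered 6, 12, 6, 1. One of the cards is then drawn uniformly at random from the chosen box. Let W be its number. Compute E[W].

E[W | box 1] = (8+11+7)/3 = 26/3.
E[W | box 2] = (1+12+3+6+12)/5 = 34/5.
E[W | box 3] = (6+12+6+1)/4 = 25/4.
E[W] = (3/13)·(26/3) + (4/13)·(34/5) + (6/13)·(25/4) = 907/130.

907/130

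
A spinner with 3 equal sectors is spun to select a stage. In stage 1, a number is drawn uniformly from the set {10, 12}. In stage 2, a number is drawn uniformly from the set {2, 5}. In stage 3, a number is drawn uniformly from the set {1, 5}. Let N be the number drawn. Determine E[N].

E[N | stage 1] = (10+12)/2 = 11.
E[N | stage 2] = (2+5)/2 = 7/2.
E[N | stage 3] = (1+5)/2 = 3.
By the law of total expectation,
E[N] = (1/3)·(11) + (1/3)·(7/2) + (1/3)·(3) = 35/6.

35/6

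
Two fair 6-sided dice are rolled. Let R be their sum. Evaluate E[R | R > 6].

26/3

P(R > 6) = 7/12.
Σ over the event: 7·1/6 + 8·5/36 + 9·1/9 + 10·1/12 + 11·1/18 + 12·1/36 = 91/18.
E[R | R > 6] = (91/18) / (7/12) = 26/3.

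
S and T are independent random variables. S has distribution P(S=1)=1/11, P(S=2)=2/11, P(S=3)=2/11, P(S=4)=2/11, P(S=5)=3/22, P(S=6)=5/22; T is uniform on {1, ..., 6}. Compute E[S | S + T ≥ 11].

P(S + T ≥ 11) = 13/132.
Summing S·P(x,y) over outcomes with S + T ≥ 11 gives 25/44.
E[S | S + T ≥ 11] = (25/44) / (13/132) = 75/13.

75/13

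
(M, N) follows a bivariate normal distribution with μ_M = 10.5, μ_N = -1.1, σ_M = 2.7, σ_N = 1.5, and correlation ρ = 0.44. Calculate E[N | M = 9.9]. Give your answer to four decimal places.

The regression of N on M has slope ρ·σ_N/σ_M and passes through (μ_M, μ_N).
E[N | M=9.9] = -1.1 + (0.44)·(1.5/2.7)·(9.9 − (10.5)) = -1.1 + (0.24444)·(-0.6) = -1.2467.

-1.2467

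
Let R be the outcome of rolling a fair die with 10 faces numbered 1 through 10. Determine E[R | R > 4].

15/2

Given R > 4, R is equally likely to be any of {5, 6, 7, 8, 9, 10}.
E[R | R > 4] = (5 + 6 + 7 + 8 + 9 + 10) / 6 = 15/2.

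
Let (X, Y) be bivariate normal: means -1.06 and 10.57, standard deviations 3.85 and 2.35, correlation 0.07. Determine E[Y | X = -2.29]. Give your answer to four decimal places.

10.5174

E[Y | X=x] = μ_Y + ρ(σ_Y/σ_X)(x − μ_X) for jointly normal variables.
E[Y | X=-2.29] = 10.57 + (0.07)·(2.35/3.85)·(-2.29 − (-1.06)) = 10.57 + (0.042727)·(-1.23) = 10.5174.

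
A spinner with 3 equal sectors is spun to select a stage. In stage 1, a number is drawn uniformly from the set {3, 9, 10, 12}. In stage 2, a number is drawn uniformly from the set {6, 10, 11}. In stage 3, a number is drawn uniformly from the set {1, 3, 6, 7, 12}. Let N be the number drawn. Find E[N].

E[N | stage 1] = (3+9+10+12)/4 = 17/2.
E[N | stage 2] = (6+10+11)/3 = 9.
E[N | stage 3] = (1+3+6+7+12)/5 = 29/5.
By the law of total expectation,
E[N] = (1/3)·(17/2) + (1/3)·(9) + (1/3)·(29/5) = 233/30.

233/30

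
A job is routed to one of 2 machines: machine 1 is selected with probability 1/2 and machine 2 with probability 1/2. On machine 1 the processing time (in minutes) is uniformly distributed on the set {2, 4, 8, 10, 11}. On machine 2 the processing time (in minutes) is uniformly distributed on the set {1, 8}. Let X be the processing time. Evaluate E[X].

E[X | machine 1] = (2+4+8+10+11)/5 = 7.
E[X | machine 2] = (1+8)/2 = 9/2.
E[X] = (1/2)·(7) + (1/2)·(9/2) = 23/4.

23/4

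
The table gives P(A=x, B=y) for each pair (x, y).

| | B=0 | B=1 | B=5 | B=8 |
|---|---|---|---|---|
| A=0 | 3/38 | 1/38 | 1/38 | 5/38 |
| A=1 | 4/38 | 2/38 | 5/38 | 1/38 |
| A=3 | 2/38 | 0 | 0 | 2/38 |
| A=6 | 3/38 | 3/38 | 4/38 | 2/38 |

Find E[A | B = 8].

19/10

P(B = 8) = 5/19.
Summing A·P(A=x,B=y) over the conditioning event gives 1/2.
E[A | B = 8] = (1/2) / (5/19) = 19/10.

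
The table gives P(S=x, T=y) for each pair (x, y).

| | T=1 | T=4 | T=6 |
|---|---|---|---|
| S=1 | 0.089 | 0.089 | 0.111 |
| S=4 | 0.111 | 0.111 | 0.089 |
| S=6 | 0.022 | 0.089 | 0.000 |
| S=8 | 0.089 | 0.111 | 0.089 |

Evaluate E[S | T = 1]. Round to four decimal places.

P(T = 1) = 0.311.
Σ S·P over the event = 1·(0.089) + 4·(0.111) + 6·(0.022) + 8·(0.089) = 1.377.
E[S | T = 1] = (1.377) / (0.311) = 4.4277.

4.4277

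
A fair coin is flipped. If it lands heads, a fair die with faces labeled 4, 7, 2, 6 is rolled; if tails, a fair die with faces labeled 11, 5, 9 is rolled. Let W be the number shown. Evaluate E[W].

E[W | heads] = (4+7+2+6)/4 = 19/4.
E[W | tails] = (11+5+9)/3 = 25/3.
E[W] = (1/2)·(19/4) + (1/2)·(25/3) = 157/24.

157/24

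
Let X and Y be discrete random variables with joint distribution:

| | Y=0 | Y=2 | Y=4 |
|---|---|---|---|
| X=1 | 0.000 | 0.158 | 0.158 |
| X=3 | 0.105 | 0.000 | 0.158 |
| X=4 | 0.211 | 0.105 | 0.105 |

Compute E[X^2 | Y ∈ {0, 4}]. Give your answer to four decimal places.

10.2863

P(Y ∈ {0, 4}) = 0.737.
Σ X^2·P over the event = 1·(0.158) + 9·(0.105) + 9·(0.158) + 16·(0.211) + 16·(0.105) = 7.581.
E[X^2 | Y ∈ {0, 4}] = (7.581) / (0.737) = 10.2863.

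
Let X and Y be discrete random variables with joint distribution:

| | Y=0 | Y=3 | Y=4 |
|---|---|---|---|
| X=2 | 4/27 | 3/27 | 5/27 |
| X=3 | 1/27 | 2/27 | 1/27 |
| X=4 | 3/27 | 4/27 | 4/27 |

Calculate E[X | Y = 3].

P(Y = 3) = 1/3.
Σ X·P over the event = 2·(3/27) + 3·(2/27) + 4·(4/27) = 28/27.
E[X | Y = 3] = (28/27) / (1/3) = 28/9.

28/9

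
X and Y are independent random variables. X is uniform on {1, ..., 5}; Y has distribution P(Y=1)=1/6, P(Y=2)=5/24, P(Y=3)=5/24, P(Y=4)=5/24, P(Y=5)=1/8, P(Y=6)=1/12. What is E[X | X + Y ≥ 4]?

P(X + Y ≥ 4) = 107/120.
Summing X·P(x,y) over outcomes with X + Y ≥ 4 gives 343/120.
E[X | X + Y ≥ 4] = (343/120) / (107/120) = 343/107.

343/107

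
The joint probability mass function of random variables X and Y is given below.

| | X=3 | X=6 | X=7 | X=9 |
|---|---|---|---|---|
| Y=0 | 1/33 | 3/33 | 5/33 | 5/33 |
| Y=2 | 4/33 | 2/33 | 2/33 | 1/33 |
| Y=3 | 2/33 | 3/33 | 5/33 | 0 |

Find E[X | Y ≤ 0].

P(Y ≤ 0) = 14/33.
Σ X·P over the event = 3·(1/33) + 6·(3/33) + 7·(5/33) + 9·(5/33) = 101/33.
E[X | Y ≤ 0] = (101/33) / (14/33) = 101/14.

101/14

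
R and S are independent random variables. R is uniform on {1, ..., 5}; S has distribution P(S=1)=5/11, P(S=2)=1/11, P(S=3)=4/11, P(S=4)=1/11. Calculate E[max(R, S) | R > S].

P(R > S) = 32/55.
Summing max(R,S)·P(x,y) over outcomes with R > S gives 123/55.
E[max(R, S) | R > S] = (123/55) / (32/55) = 123/32.

123/32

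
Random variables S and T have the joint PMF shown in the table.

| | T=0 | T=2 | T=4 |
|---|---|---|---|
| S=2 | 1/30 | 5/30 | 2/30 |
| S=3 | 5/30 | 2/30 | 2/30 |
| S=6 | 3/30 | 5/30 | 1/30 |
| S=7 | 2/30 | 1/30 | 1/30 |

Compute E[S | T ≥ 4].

23/6

P(T ≥ 4) = 1/5.
Σ S·P over the event = 2·(2/30) + 3·(2/30) + 6·(1/30) + 7·(1/30) = 23/30.
E[S | T ≥ 4] = (23/30) / (1/5) = 23/6.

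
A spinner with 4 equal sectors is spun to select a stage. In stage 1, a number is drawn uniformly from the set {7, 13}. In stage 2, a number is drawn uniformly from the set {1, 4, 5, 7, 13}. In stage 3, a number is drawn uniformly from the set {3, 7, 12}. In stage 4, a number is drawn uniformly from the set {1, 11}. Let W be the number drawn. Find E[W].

22/3

E[W | stage 1] = (7+13)/2 = 10.
E[W | stage 2] = (1+4+5+7+13)/5 = 6.
E[W | stage 3] = (3+7+12)/3 = 22/3.
E[W | stage 4] = (1+11)/2 = 6.
By the law of total expectation,
E[W] = (1/4)·(10) + (1/4)·(6) + (1/4)·(22/3) + (1/4)·(6) = 22/3.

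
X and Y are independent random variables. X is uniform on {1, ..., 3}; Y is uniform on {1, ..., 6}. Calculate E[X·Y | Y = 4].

8

P(Y = 4) = 1/6.
Summing XY·P(x,y) over outcomes with Y = 4 gives 4/3.
E[X·Y | Y = 4] = (4/3) / (1/6) = 8.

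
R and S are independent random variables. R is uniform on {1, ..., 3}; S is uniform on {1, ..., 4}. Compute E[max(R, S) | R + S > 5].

P(R + S > 5) = 1/4.
Summing max(R,S)·P(x,y) over outcomes with R + S > 5 gives 11/12.
E[max(R, S) | R + S > 5] = (11/12) / (1/4) = 11/3.

11/3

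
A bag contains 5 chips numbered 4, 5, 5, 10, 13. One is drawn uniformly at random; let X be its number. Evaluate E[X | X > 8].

23/2

P(X > 8) = 2/5.
Σ over the event: 10·1/5 + 13·1/5 = 23/5.
E[X | X > 8] = (23/5) / (2/5) = 23/2.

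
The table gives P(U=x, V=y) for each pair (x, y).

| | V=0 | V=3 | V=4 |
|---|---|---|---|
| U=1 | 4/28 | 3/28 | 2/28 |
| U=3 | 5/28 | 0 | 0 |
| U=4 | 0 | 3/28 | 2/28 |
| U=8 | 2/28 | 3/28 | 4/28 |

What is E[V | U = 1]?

17/9

P(U = 1) = 9/28.
Σ V·P over the event = 0·(4/28) + 3·(3/28) + 4·(2/28) = 17/28.
E[V | U = 1] = (17/28) / (9/28) = 17/9.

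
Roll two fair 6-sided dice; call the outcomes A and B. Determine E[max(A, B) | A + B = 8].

Outcomes with A + B = 8: (2,6), (3,5), (4,4), (5,3), (6,2), each with probability 1/36.
E[max(A, B) | A + B = 8] = (6 + 5 + 4 + 5 + 6) / 5 = 26/5.

26/5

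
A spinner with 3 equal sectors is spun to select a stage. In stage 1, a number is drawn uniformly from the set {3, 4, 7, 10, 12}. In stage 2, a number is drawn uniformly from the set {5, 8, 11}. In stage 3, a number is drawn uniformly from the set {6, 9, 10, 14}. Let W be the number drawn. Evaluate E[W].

499/60

E[W | stage 1] = (3+4+7+10+12)/5 = 36/5.
E[W | stage 2] = (5+8+11)/3 = 8.
E[W | stage 3] = (6+9+10+14)/4 = 39/4.
By the law of total expectation,
E[W] = (1/3)·(36/5) + (1/3)·(8) + (1/3)·(39/4) = 499/60.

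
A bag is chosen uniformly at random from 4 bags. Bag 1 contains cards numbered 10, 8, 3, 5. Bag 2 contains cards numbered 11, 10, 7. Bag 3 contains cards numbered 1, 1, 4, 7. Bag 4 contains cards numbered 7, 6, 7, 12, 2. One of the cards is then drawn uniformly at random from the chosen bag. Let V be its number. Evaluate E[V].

E[V | bag 1] = (10+8+3+5)/4 = 13/2.
E[V | bag 2] = (11+10+7)/3 = 28/3.
E[V | bag 3] = (1+1+4+7)/4 = 13/4.
E[V | bag 4] = (7+6+7+12+2)/5 = 34/5.
E[V] = (1/4)·(13/2) + (1/4)·(28/3) + (1/4)·(13/4) + (1/4)·(34/5) = 1553/240.

1553/240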